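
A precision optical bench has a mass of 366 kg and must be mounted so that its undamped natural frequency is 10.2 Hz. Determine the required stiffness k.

ω_n = 2πf_n = 2π × 10.2 = 64.09 rad/s.
k = m·ω_n² = 366 × 64.09² = 366 × 4107 = 1503000 N/m.

1500000 N/m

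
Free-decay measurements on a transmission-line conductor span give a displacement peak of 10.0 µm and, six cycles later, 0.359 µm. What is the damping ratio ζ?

0.0879

Logarithmic decrement δ = (1/n)·ln(x₀/x_n) = (1/6)·ln(10.0/0.359) = (1/6)·ln(27.86) = 0.5545.
ζ = δ/√(4π² + δ²) = 0.5545/√(39.48 + 0.307) = 0.5545/6.308 = 0.08791.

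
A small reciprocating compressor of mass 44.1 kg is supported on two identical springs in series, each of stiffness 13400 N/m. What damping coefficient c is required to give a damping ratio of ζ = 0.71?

Series springs: 1/k_eq = 2/13400, so k_eq = 13400/2 = 6700 N/m.
c_c = 2√(k_eq·m) = 2√(6700 × 44.1) = 1087 N·s/m.
c = ζ·c_c = 0.71 × 1087 = 771.9 N·s/m.

772 N·s/m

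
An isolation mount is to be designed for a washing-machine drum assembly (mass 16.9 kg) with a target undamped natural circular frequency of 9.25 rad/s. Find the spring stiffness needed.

k = m·ω_n² = 16.9 × 9.250² = 16.9 × 85.56 = 1446 N/m.

1450 N/m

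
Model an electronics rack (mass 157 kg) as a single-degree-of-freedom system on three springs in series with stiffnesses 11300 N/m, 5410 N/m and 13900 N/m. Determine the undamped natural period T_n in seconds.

1.46 s

Series springs: 1/k_eq = 1/11300 + 1/5410 + 1/13900 = 0.0003453, so k_eq = 2896 N/m.
ω_n = √(k_eq/m) = √(2896/157) = √18.45 = 4.295 rad/s.
T_n = 2π/ω_n = 6.283/4.295 = 1.463 s.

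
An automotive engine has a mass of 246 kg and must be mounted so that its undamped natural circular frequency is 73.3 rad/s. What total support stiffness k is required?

k = m·ω_n² = 246 × 73.30² = 246 × 5373 = 1322000 N/m.

1320000 N/m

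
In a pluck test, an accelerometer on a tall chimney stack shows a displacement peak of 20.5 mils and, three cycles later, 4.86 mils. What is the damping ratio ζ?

0.0761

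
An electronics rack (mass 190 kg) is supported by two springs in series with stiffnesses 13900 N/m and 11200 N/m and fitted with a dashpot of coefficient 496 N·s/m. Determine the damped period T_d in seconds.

1.13 s

Series springs: 1/k_eq = 1/13900 + 1/11200 = 0.0001612, so k_eq = 6202 N/m.
ω_n = √(k_eq/m) = √(6202/190) = 5.714 rad/s.
Critical damping c_c = 2√(k_eq·m) = 2√(6202 × 190) = 2171 N·s/m, so ζ = c/c_c = 496/2171 = 0.2285.
ω_d = ω_n√(1 − ζ²) = 5.714 × √(1 − 0.0522) = 5.562 rad/s.
T_d = 2π/ω_d = 1.130 s.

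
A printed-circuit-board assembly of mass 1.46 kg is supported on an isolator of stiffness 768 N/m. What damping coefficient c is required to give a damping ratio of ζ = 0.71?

47.5 N·s/m

c_c = 2√(k·m) = 2√(768.0 × 1.46) = 66.97 N·s/m.
c = ζ·c_c = 0.71 × 66.97 = 47.55 N·s/m.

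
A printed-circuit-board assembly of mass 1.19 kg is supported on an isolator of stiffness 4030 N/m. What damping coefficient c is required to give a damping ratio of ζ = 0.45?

62.3 N·s/m

c_c = 2√(k·m) = 2√(4030 × 1.19) = 138.5 N·s/m.
c = ζ·c_c = 0.45 × 138.5 = 62.33 N·s/m.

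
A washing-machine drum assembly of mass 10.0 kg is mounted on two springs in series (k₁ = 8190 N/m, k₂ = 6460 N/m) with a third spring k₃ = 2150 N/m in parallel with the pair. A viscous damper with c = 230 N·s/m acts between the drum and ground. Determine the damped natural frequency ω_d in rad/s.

21.1 rad/s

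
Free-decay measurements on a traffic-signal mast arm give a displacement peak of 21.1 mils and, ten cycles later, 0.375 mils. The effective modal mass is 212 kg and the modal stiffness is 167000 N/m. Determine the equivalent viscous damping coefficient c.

762 N·s/m

Logarithmic decrement δ = (1/n)·ln(x₀/x_n) = (1/10)·ln(21.1/0.375) = (1/10)·ln(56.27) = 0.4030.
ζ = δ/√(4π² + δ²) = 0.4030/√(39.48 + 0.162) = 0.4030/6.296 = 0.06401.
c = ζ · 2√(km) = 0.06401 × 2√(167000 × 212) = 0.06401 × 11900 = 761.7 N·s/m.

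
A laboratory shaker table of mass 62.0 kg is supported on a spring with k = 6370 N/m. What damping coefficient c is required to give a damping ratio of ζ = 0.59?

c_c = 2√(k·m) = 2√(6370 × 62.0) = 1257 N·s/m.
c = ζ·c_c = 0.59 × 1257 = 741.6 N·s/m.

742 N·s/m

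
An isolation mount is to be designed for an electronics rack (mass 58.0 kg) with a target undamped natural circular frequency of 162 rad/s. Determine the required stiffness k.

1520000 N/m

k = m·ω_n² = 58.0 × 162.0² = 58.0 × 26240 = 1522000 N/m.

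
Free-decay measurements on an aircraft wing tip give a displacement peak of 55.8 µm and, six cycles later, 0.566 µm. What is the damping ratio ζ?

Logarithmic decrement δ = (1/n)·ln(x₀/x_n) = (1/6)·ln(55.8/0.566) = (1/6)·ln(98.59) = 0.7652.
ζ = δ/√(4π² + δ²) = 0.7652/√(39.48 + 0.585) = 0.7652/6.330 = 0.1209.

0.121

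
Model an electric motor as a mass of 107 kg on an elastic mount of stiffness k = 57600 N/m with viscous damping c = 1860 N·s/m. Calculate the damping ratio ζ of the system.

0.375

ω_n = √(k/m) = √(57600/107) = 23.20 rad/s.
Critical damping c_c = 2√(k·m) = 2√(57600 × 107) = 4965 N·s/m, so ζ = c/c_c = 1860/4965 = 0.3746.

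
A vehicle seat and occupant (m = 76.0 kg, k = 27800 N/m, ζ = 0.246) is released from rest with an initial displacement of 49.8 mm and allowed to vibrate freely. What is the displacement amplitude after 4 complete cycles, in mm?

0.0845 mm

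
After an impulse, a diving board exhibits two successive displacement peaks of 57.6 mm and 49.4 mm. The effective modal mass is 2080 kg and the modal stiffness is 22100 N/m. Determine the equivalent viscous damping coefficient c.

Logarithmic decrement δ = (1/n)·ln(x₀/x_n) = (1/1)·ln(57.6/49.4) = (1/1)·ln(1.166) = 0.1536.
ζ = δ/√(4π² + δ²) = 0.1536/√(39.48 + 0.0236) = 0.1536/6.285 = 0.02443.
c = ζ · 2√(km) = 0.02443 × 2√(22100 × 2080) = 0.02443 × 13560 = 331.3 N·s/m.

331 N·s/m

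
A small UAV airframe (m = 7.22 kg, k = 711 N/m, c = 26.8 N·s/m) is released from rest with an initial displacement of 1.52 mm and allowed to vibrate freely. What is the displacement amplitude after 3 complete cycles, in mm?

0.0420 mm

ζ = c/(2√(km)) = 26.8/(2√(711 × 7.22)) = 26.8/143.3 = 0.1870.
Logarithmic decrement δ = 2πζ/√(1 − ζ²) = 2π × 0.1870/√(1 − 0.0350) = 1.196.
After n cycles, x_n/x₀ = e^(−nδ), so x_3 = 1.52 × e^(−3 × 1.196) = 1.52 × 0.02763 = 0.04201 mm.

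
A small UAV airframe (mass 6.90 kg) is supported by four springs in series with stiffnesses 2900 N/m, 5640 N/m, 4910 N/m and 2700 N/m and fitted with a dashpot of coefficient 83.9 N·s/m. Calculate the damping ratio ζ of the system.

0.529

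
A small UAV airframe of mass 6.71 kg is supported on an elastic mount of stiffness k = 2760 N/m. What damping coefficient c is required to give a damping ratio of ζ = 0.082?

c_c = 2√(k·m) = 2√(2760 × 6.71) = 272.2 N·s/m.
c = ζ·c_c = 0.082 × 272.2 = 22.32 N·s/m.

22.3 N·s/m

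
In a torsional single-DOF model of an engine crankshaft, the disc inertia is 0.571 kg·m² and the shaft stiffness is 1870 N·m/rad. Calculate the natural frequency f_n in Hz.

9.11 Hz

ω_n = √(k_t/J) = √(1870/0.571) = √3275 = 57.23 rad/s.
f_n = ω_n/(2π) = 57.23/6.283 = 9.108 Hz.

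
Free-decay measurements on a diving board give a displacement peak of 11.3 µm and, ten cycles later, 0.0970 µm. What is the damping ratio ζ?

0.0755

Logarithmic decrement δ = (1/n)·ln(x₀/x_n) = (1/10)·ln(11.3/0.0970) = (1/10)·ln(116.5) = 0.4758.
ζ = δ/√(4π² + δ²) = 0.4758/√(39.48 + 0.226) = 0.4758/6.301 = 0.07551.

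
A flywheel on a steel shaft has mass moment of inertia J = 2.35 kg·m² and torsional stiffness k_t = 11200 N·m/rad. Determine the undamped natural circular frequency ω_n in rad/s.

69.0 rad/s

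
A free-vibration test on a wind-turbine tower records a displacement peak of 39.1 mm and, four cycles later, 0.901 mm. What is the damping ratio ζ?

Logarithmic decrement δ = (1/n)·ln(x₀/x_n) = (1/4)·ln(39.1/0.901) = (1/4)·ln(43.40) = 0.9426.
ζ = δ/√(4π² + δ²) = 0.9426/√(39.48 + 0.888) = 0.9426/6.353 = 0.1484.

0.148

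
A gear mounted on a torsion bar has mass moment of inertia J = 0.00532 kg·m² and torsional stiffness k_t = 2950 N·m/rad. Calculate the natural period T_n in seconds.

ω_n = √(k_t/J) = √(2950/0.00532) = √554500 = 744.7 rad/s.
T_n = 2π/ω_n = 6.283/744.7 = 0.008438 s.

0.00844 s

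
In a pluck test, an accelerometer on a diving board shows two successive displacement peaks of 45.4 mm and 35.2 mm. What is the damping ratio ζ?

0.0405

Logarithmic decrement δ = (1/n)·ln(x₀/x_n) = (1/1)·ln(45.4/35.2) = (1/1)·ln(1.290) = 0.2545.
ζ = δ/√(4π² + δ²) = 0.2545/√(39.48 + 0.0648) = 0.2545/6.288 = 0.04047.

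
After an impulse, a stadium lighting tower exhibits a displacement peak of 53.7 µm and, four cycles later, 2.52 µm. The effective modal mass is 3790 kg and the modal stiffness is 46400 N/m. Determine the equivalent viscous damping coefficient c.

3200 N·s/m

Logarithmic decrement δ = (1/n)·ln(x₀/x_n) = (1/4)·ln(53.7/2.52) = (1/4)·ln(21.31) = 0.7648.
ζ = δ/√(4π² + δ²) = 0.7648/√(39.48 + 0.585) = 0.7648/6.330 = 0.1208.
c = ζ · 2√(km) = 0.1208 × 2√(46400 × 3790) = 0.1208 × 26520 = 3205 N·s/m.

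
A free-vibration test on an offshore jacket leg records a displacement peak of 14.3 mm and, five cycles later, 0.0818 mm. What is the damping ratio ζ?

Logarithmic decrement δ = (1/n)·ln(x₀/x_n) = (1/5)·ln(14.3/0.0818) = (1/5)·ln(174.8) = 1.033.
ζ = δ/√(4π² + δ²) = 1.033/√(39.48 + 1.07) = 1.033/6.367 = 0.1622.

0.162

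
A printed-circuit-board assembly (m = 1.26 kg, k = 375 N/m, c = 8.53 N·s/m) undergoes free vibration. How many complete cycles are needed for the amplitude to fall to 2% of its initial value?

4 cycles

ζ = c/(2√(km)) = 8.53/(2√(375 × 1.26)) = 8.53/43.47 = 0.1962.
Logarithmic decrement δ = 2πζ/√(1 − ζ²) = 2π × 0.1962/√(1 − 0.0385) = 1.257.
x_n/x₀ = e^(−nδ) ≤ 0.02; take ln: n ≥ ln(1/0.02)/δ = 3.912/1.257 = 3.112.
So 4 complete cycles are required.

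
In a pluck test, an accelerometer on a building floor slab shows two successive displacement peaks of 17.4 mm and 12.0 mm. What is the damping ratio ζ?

Logarithmic decrement δ = (1/n)·ln(x₀/x_n) = (1/1)·ln(17.4/12.0) = (1/1)·ln(1.450) = 0.3716.
ζ = δ/√(4π² + δ²) = 0.3716/√(39.48 + 0.138) = 0.3716/6.294 = 0.05903.

0.0590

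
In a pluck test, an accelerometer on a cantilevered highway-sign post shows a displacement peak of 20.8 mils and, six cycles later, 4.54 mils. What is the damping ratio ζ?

0.0403

Logarithmic decrement δ = (1/n)·ln(x₀/x_n) = (1/6)·ln(20.8/4.54) = (1/6)·ln(4.581) = 0.2537.
ζ = δ/√(4π² + δ²) = 0.2537/√(39.48 + 0.0643) = 0.2537/6.288 = 0.04034.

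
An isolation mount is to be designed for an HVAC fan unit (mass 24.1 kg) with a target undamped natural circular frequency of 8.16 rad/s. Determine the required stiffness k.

1600 N/m

k = m·ω_n² = 24.1 × 8.160² = 24.1 × 66.59 = 1605 N/m.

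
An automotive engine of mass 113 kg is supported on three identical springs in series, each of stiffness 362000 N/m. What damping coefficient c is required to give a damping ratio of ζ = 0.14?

1030 N·s/m

Series springs: 1/k_eq = 3/362000, so k_eq = 362000/3 = 120700 N/m.
c_c = 2√(k_eq·m) = 2√(120700 × 113) = 7385 N·s/m.
c = ζ·c_c = 0.14 × 7385 = 1034 N·s/m.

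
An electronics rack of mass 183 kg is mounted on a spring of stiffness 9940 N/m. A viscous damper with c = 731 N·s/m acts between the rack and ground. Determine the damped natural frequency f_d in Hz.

1.13 Hz

ω_n = √(k/m) = √(9940/183) = 7.370 rad/s.
Critical damping c_c = 2√(k·m) = 2√(9940 × 183) = 2697 N·s/m, so ζ = c/c_c = 731/2697 = 0.2710.
ω_d = ω_n√(1 − ζ²) = 7.370 × √(1 − 0.0734) = 7.094 rad/s.
f_d = ω_d/(2π) = 1.129 Hz.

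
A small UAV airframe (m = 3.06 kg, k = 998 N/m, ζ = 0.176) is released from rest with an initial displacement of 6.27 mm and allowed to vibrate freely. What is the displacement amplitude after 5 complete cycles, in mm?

0.0228 mm

Logarithmic decrement δ = 2πζ/√(1 − ζ²) = 2π × 0.1760/√(1 − 0.0310) = 1.123.
After n cycles, x_n/x₀ = e^(−nδ), so x_5 = 6.27 × e^(−5 × 1.123) = 6.27 × 0.003636 = 0.02280 mm.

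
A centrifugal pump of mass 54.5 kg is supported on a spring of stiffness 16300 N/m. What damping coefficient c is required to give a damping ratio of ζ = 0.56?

1060 N·s/m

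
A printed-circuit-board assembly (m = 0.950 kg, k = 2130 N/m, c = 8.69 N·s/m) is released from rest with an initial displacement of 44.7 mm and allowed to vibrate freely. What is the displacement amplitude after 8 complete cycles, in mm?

ζ = c/(2√(km)) = 8.69/(2√(2130 × 0.950)) = 8.69/89.97 = 0.09659.
Logarithmic decrement δ = 2πζ/√(1 − ζ²) = 2π × 0.09659/√(1 − 0.00933) = 0.6098.
After n cycles, x_n/x₀ = e^(−nδ), so x_8 = 44.7 × e^(−8 × 0.6098) = 44.7 × 0.007612 = 0.3403 mm.

0.340 mm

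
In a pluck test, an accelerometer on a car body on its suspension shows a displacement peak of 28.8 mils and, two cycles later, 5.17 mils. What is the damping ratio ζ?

Logarithmic decrement δ = (1/n)·ln(x₀/x_n) = (1/2)·ln(28.8/5.17) = (1/2)·ln(5.571) = 0.8588.
ζ = δ/√(4π² + δ²) = 0.8588/√(39.48 + 0.737) = 0.8588/6.342 = 0.1354.

0.135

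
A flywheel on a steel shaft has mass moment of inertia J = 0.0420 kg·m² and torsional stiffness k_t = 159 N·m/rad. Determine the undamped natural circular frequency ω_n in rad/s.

ω_n = √(k_t/J) = √(159/0.0420) = √3786 = 61.53 rad/s.

61.5 rad/s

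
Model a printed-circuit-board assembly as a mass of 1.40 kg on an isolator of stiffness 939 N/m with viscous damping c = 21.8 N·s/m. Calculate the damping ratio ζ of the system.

ω_n = √(k/m) = √(939.0/1.40) = 25.90 rad/s.
Critical damping c_c = 2√(k·m) = 2√(939.0 × 1.40) = 72.51 N·s/m, so ζ = c/c_c = 21.8/72.51 = 0.3006.

0.301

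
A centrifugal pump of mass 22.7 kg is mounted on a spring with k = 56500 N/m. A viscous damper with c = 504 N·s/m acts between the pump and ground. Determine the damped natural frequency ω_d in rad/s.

48.6 rad/s

ω_n = √(k/m) = √(56500/22.7) = 49.89 rad/s.
Critical damping c_c = 2√(k·m) = 2√(56500 × 22.7) = 2265 N·s/m, so ζ = c/c_c = 504/2265 = 0.2225.
ω_d = ω_n√(1 − ζ²) = 49.89 × √(1 − 0.0495) = 48.64 rad/s.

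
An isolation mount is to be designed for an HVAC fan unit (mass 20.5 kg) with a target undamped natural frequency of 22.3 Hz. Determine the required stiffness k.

402000 N/m

ω_n = 2πf_n = 2π × 22.3 = 140.1 rad/s.
k = m·ω_n² = 20.5 × 140.1² = 20.5 × 19630 = 402500 N/m.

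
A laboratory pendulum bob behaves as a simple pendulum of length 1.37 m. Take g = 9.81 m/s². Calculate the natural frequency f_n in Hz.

0.426 Hz

For a simple pendulum ω_n = √(g/L) = √(9.81/1.37) = √7.161 = 2.676 rad/s.
f_n = ω_n/(2π) = 2.676/6.283 = 0.4259 Hz.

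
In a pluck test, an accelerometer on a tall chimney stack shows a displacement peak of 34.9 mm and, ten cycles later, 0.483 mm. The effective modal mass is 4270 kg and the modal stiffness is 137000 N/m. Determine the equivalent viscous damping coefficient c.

Logarithmic decrement δ = (1/n)·ln(x₀/x_n) = (1/10)·ln(34.9/0.483) = (1/10)·ln(72.26) = 0.4280.
ζ = δ/√(4π² + δ²) = 0.4280/√(39.48 + 0.183) = 0.4280/6.298 = 0.06796.
c = ζ · 2√(km) = 0.06796 × 2√(137000 × 4270) = 0.06796 × 48370 = 3288 N·s/m.

3290 N·s/m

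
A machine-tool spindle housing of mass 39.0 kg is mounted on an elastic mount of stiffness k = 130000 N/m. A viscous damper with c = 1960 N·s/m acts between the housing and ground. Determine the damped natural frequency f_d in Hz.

8.27 Hz

ω_n = √(k/m) = √(130000/39.0) = 57.74 rad/s.
Critical damping c_c = 2√(k·m) = 2√(130000 × 39.0) = 4503 N·s/m, so ζ = c/c_c = 1960/4503 = 0.4352.
ω_d = ω_n√(1 − ζ²) = 57.74 × √(1 − 0.189) = 51.98 rad/s.
f_d = ω_d/(2π) = 8.273 Hz.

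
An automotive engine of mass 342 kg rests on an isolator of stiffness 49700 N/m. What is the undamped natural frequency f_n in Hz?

ω_n = √(k/m) = √(49700/342) = √145.3 = 12.05 rad/s.
f_n = ω_n/(2π) = 12.05/6.283 = 1.919 Hz.

1.92 Hz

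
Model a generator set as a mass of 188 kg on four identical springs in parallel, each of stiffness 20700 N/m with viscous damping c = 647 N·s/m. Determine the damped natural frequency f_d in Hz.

3.33 Hz

Parallel springs add: k_eq = 4 × 20700 = 82800 N/m.
ω_n = √(k_eq/m) = √(82800/188) = 20.99 rad/s.
Critical damping c_c = 2√(k_eq·m) = 2√(82800 × 188) = 7891 N·s/m, so ζ = c/c_c = 647/7891 = 0.08199.
ω_d = ω_n√(1 − ζ²) = 20.99 × √(1 − 0.00672) = 20.92 rad/s.
f_d = ω_d/(2π) = 3.329 Hz.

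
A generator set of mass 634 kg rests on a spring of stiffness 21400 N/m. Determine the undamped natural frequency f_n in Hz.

0.925 Hz

ω_n = √(k/m) = √(21400/634) = √33.75 = 5.810 rad/s.
f_n = ω_n/(2π) = 5.810/6.283 = 0.9247 Hz.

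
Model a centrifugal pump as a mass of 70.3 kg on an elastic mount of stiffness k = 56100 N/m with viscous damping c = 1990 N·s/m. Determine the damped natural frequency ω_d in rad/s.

24.4 rad/s

ω_n = √(k/m) = √(56100/70.3) = 28.25 rad/s.
Critical damping c_c = 2√(k·m) = 2√(56100 × 70.3) = 3972 N·s/m, so ζ = c/c_c = 1990/3972 = 0.5010.
ω_d = ω_n√(1 − ζ²) = 28.25 × √(1 − 0.251) = 24.45 rad/s.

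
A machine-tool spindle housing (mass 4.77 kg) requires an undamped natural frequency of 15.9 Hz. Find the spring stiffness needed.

ω_n = 2πf_n = 2π × 15.9 = 99.90 rad/s.
k = m·ω_n² = 4.77 × 99.90² = 4.77 × 9981 = 47610 N/m.

47600 N/m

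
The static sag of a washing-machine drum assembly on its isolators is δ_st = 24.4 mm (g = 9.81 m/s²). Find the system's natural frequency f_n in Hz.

3.19 Hz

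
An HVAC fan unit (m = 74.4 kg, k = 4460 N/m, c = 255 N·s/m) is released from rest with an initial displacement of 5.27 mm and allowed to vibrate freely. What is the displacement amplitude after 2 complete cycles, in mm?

ζ = c/(2√(km)) = 255/(2√(4460 × 74.4)) = 255/1152 = 0.2213.
Logarithmic decrement δ = 2πζ/√(1 − ζ²) = 2π × 0.2213/√(1 − 0.0490) = 1.426.
After n cycles, x_n/x₀ = e^(−nδ), so x_2 = 5.27 × e^(−2 × 1.426) = 5.27 × 0.05772 = 0.3042 mm.

0.304 mm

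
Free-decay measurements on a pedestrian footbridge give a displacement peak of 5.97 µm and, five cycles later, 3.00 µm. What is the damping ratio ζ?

Logarithmic decrement δ = (1/n)·ln(x₀/x_n) = (1/5)·ln(5.97/3.00) = (1/5)·ln(1.990) = 0.1376.
ζ = δ/√(4π² + δ²) = 0.1376/√(39.48 + 0.0189) = 0.1376/6.285 = 0.02190.

0.0219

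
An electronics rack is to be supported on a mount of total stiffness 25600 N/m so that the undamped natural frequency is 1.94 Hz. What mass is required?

ω_n = 2πf_n = 2π × 1.94 = 12.19 rad/s.
m = k/ω_n² = 25600/12.19² = 25600/148.6 = 172.3 kg.

172 kg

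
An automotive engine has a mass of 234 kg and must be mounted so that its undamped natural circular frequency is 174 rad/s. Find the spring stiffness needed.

7080000 N/m

k = m·ω_n² = 234 × 174.0² = 234 × 30280 = 7085000 N/m.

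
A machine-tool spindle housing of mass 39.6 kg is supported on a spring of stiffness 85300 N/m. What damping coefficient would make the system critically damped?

3680 N·s/m

c_c = 2√(k·m) = 2√(85300 × 39.6) = 2 × 1838 = 3676 N·s/m.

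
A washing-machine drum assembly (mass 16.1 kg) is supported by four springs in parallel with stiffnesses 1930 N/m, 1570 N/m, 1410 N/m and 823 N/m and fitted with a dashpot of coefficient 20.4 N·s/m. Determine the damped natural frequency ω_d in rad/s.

Parallel springs add: k_eq = 1930 + 1570 + 1410 + 823 = 5733 N/m.
ω_n = √(k_eq/m) = √(5733/16.1) = 18.87 rad/s.
Critical damping c_c = 2√(k_eq·m) = 2√(5733 × 16.1) = 607.6 N·s/m, so ζ = c/c_c = 20.4/607.6 = 0.03357.
ω_d = ω_n√(1 − ζ²) = 18.87 × √(1 − 0.00113) = 18.86 rad/s.

18.9 rad/s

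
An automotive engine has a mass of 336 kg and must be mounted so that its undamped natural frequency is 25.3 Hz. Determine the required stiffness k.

ω_n = 2πf_n = 2π × 25.3 = 159.0 rad/s.
k = m·ω_n² = 336 × 159.0² = 336 × 25270 = 8491000 N/m.

8490000 N/m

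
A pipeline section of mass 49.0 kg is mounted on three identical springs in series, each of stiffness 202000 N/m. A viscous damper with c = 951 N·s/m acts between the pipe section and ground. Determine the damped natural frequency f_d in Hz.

Series springs: 1/k_eq = 3/202000, so k_eq = 202000/3 = 67330 N/m.
ω_n = √(k_eq/m) = √(67330/49.0) = 37.07 rad/s.
Critical damping c_c = 2√(k_eq·m) = 2√(67330 × 49.0) = 3633 N·s/m, so ζ = c/c_c = 951/3633 = 0.2618.
ω_d = ω_n√(1 − ζ²) = 37.07 × √(1 − 0.0685) = 35.78 rad/s.
f_d = ω_d/(2π) = 5.694 Hz.

5.69 Hz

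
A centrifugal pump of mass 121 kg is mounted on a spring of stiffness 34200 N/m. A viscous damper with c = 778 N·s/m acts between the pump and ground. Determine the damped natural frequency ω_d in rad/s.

16.5 rad/s

ω_n = √(k/m) = √(34200/121) = 16.81 rad/s.
Critical damping c_c = 2√(k·m) = 2√(34200 × 121) = 4069 N·s/m, so ζ = c/c_c = 778/4069 = 0.1912.
ω_d = ω_n√(1 − ζ²) = 16.81 × √(1 − 0.0366) = 16.50 rad/s.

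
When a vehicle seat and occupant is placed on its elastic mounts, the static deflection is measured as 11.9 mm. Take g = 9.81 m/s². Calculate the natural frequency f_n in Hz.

4.57 Hz

ω_n = √(g/δ_st) = √(9.81/0.0119) = √824.4 = 28.71 rad/s.
f_n = ω_n/(2π) = 28.71/6.283 = 4.570 Hz.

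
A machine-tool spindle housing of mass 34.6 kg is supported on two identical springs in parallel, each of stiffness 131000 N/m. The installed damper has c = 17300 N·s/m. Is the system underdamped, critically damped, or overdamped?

overdamped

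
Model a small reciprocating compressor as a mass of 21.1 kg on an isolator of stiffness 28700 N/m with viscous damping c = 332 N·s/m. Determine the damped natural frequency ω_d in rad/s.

36.0 rad/s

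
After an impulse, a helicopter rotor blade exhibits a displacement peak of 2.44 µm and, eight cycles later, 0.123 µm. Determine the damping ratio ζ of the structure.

Logarithmic decrement δ = (1/n)·ln(x₀/x_n) = (1/8)·ln(2.44/0.123) = (1/8)·ln(19.84) = 0.3734.
ζ = δ/√(4π² + δ²) = 0.3734/√(39.48 + 0.139) = 0.3734/6.294 = 0.05933.

0.0593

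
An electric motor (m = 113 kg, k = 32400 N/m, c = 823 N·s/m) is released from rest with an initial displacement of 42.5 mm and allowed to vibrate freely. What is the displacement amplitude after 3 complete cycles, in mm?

ζ = c/(2√(km)) = 823/(2√(32400 × 113)) = 823/3827 = 0.2151.
Logarithmic decrement δ = 2πζ/√(1 − ζ²) = 2π × 0.2151/√(1 − 0.0463) = 1.384.
After n cycles, x_n/x₀ = e^(−nδ), so x_3 = 42.5 × e^(−3 × 1.384) = 42.5 × 0.01575 = 0.6694 mm.

0.669 mm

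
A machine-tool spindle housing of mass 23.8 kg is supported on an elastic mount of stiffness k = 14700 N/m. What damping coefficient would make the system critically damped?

c_c = 2√(k·m) = 2√(14700 × 23.8) = 2 × 591.5 = 1183 N·s/m.

1180 N·s/m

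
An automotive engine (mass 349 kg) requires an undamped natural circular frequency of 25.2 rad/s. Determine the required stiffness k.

222000 N/m

k = m·ω_n² = 349 × 25.20² = 349 × 635.0 = 221600 N/m.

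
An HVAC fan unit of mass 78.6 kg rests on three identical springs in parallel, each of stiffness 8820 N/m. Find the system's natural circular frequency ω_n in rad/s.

18.3 rad/s

Parallel springs add: k_eq = 3 × 8820 = 26460 N/m.
ω_n = √(k_eq/m) = √(26460/78.6) = √336.6 = 18.35 rad/s.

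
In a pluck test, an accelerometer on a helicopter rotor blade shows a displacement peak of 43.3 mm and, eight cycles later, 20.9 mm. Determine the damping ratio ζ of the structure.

Logarithmic decrement δ = (1/n)·ln(x₀/x_n) = (1/8)·ln(43.3/20.9) = (1/8)·ln(2.072) = 0.09105.
ζ = δ/√(4π² + δ²) = 0.09105/√(39.48 + 0.00829) = 0.09105/6.284 = 0.01449.

0.0145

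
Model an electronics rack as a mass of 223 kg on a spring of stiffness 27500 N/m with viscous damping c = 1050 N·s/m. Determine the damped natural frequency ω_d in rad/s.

10.9 rad/s

ω_n = √(k/m) = √(27500/223) = 11.10 rad/s.
Critical damping c_c = 2√(k·m) = 2√(27500 × 223) = 4953 N·s/m, so ζ = c/c_c = 1050/4953 = 0.2120.
ω_d = ω_n√(1 − ζ²) = 11.10 × √(1 − 0.0449) = 10.85 rad/s.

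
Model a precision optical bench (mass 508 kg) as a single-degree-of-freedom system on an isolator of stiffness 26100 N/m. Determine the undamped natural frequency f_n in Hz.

1.14 Hz

ω_n = √(k/m) = √(26100/508) = √51.38 = 7.168 rad/s.
f_n = ω_n/(2π) = 7.168/6.283 = 1.141 Hz.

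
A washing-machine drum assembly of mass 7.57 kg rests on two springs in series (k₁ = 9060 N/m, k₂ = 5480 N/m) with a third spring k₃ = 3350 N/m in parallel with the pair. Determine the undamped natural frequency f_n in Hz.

Series pair: k_s = k₁k₂/(k₁+k₂) = (9060)(5480)/(9060 + 5480) = 3415 N/m. In parallel with k₃: k_eq = 3415 + 3350 = 6765 N/m.
ω_n = √(k_eq/m) = √(6765/7.57) = √893.6 = 29.89 rad/s.
f_n = ω_n/(2π) = 29.89/6.283 = 4.758 Hz.

4.76 Hz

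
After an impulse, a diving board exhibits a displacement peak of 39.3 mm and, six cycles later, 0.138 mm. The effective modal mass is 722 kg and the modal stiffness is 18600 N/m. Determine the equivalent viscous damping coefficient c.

1090 N·s/m

Logarithmic decrement δ = (1/n)·ln(x₀/x_n) = (1/6)·ln(39.3/0.138) = (1/6)·ln(284.8) = 0.9420.
ζ = δ/√(4π² + δ²) = 0.9420/√(39.48 + 0.887) = 0.9420/6.353 = 0.1483.
c = ζ · 2√(km) = 0.1483 × 2√(18600 × 722) = 0.1483 × 7329 = 1087 N·s/m.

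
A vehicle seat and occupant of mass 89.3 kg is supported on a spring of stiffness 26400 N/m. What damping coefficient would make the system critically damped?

3070 N·s/m

c_c = 2√(k·m) = 2√(26400 × 89.3) = 2 × 1535 = 3071 N·s/m.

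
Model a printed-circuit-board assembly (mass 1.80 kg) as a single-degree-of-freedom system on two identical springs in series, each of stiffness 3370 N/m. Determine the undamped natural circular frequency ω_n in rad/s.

Series springs: 1/k_eq = 2/3370, so k_eq = 3370/2 = 1685 N/m.
ω_n = √(k_eq/m) = √(1685/1.80) = √936.1 = 30.60 rad/s.

30.6 rad/s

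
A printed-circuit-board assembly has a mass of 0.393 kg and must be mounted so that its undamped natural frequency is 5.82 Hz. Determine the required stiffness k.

ω_n = 2πf_n = 2π × 5.82 = 36.57 rad/s.
k = m·ω_n² = 0.393 × 36.57² = 0.393 × 1337 = 525.5 N/m.

526 N/m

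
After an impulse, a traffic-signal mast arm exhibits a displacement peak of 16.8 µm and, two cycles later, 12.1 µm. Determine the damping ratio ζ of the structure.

Logarithmic decrement δ = (1/n)·ln(x₀/x_n) = (1/2)·ln(16.8/12.1) = (1/2)·ln(1.388) = 0.1641.
ζ = δ/√(4π² + δ²) = 0.1641/√(39.48 + 0.0269) = 0.1641/6.285 = 0.02611.

0.0261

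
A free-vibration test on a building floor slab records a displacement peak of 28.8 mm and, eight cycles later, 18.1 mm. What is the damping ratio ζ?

0.00924

Logarithmic decrement δ = (1/n)·ln(x₀/x_n) = (1/8)·ln(28.8/18.1) = (1/8)·ln(1.591) = 0.05806.
ζ = δ/√(4π² + δ²) = 0.05806/√(39.48 + 0.00337) = 0.05806/6.283 = 0.009240.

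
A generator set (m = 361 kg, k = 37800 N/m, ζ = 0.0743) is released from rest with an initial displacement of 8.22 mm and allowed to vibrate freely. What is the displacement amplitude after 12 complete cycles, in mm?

0.0299 mm

Logarithmic decrement δ = 2πζ/√(1 − ζ²) = 2π × 0.07430/√(1 − 0.00552) = 0.4681.
After n cycles, x_n/x₀ = e^(−nδ), so x_12 = 8.22 × e^(−12 × 0.4681) = 8.22 × 0.003633 = 0.02987 mm.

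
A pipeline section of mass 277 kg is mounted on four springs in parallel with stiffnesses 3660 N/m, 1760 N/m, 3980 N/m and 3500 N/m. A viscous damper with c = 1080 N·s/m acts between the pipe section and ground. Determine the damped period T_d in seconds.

Parallel springs add: k_eq = 3660 + 1760 + 3980 + 3500 = 12900 N/m.
ω_n = √(k_eq/m) = √(12900/277) = 6.824 rad/s.
Critical damping c_c = 2√(k_eq·m) = 2√(12900 × 277) = 3781 N·s/m, so ζ = c/c_c = 1080/3781 = 0.2857.
ω_d = ω_n√(1 − ζ²) = 6.824 × √(1 − 0.0816) = 6.540 rad/s.
T_d = 2π/ω_d = 0.9607 s.

0.961 s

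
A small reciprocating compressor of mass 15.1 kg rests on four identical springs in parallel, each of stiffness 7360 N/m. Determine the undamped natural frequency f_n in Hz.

7.03 Hz

Parallel springs add: k_eq = 4 × 7360 = 29440 N/m.
ω_n = √(k_eq/m) = √(29440/15.1) = √1950 = 44.16 rad/s.
f_n = ω_n/(2π) = 44.16/6.283 = 7.027 Hz.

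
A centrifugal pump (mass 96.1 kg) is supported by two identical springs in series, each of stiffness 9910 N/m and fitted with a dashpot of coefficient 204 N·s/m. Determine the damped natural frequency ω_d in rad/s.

7.10 rad/s

Series springs: 1/k_eq = 2/9910, so k_eq = 9910/2 = 4955 N/m.
ω_n = √(k_eq/m) = √(4955/96.1) = 7.181 rad/s.
Critical damping c_c = 2√(k_eq·m) = 2√(4955 × 96.1) = 1380 N·s/m, so ζ = c/c_c = 204/1380 = 0.1478.
ω_d = ω_n√(1 − ζ²) = 7.181 × √(1 − 0.0218) = 7.102 rad/s.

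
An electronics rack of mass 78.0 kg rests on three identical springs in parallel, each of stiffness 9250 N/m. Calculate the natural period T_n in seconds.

Parallel springs add: k_eq = 3 × 9250 = 27750 N/m.
ω_n = √(k_eq/m) = √(27750/78.0) = √355.8 = 18.86 rad/s.
T_n = 2π/ω_n = 6.283/18.86 = 0.3331 s.

0.333 s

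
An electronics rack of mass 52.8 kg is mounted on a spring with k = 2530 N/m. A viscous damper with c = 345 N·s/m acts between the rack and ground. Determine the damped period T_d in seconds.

1.03 s

ω_n = √(k/m) = √(2530/52.8) = 6.922 rad/s.
Critical damping c_c = 2√(k·m) = 2√(2530 × 52.8) = 731.0 N·s/m, so ζ = c/c_c = 345/731.0 = 0.4720.
ω_d = ω_n√(1 − ζ²) = 6.922 × √(1 − 0.223) = 6.103 rad/s.
T_d = 2π/ω_d = 1.030 s.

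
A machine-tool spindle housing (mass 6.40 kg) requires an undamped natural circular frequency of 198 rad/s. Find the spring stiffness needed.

k = m·ω_n² = 6.40 × 198.0² = 6.40 × 39200 = 250900 N/m.

251000 N/m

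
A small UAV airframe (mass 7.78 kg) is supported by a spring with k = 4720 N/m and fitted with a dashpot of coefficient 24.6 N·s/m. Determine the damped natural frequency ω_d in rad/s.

24.6 rad/s

ω_n = √(k/m) = √(4720/7.78) = 24.63 rad/s.
Critical damping c_c = 2√(k·m) = 2√(4720 × 7.78) = 383.3 N·s/m, so ζ = c/c_c = 24.6/383.3 = 0.06419.
ω_d = ω_n√(1 − ζ²) = 24.63 × √(1 − 0.00412) = 24.58 rad/s.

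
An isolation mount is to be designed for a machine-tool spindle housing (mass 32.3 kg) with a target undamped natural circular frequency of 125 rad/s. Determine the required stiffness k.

k = m·ω_n² = 32.3 × 125.0² = 32.3 × 15620 = 504700 N/m.

505000 N/m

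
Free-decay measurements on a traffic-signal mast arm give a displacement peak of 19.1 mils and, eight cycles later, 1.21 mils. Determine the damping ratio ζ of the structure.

0.0548

Logarithmic decrement δ = (1/n)·ln(x₀/x_n) = (1/8)·ln(19.1/1.21) = (1/8)·ln(15.79) = 0.3449.
ζ = δ/√(4π² + δ²) = 0.3449/√(39.48 + 0.119) = 0.3449/6.293 = 0.05481.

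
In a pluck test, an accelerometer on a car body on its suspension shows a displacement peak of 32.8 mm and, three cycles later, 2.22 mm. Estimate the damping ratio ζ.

0.141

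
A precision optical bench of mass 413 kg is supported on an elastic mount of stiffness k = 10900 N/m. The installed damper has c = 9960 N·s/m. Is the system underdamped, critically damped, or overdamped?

overdamped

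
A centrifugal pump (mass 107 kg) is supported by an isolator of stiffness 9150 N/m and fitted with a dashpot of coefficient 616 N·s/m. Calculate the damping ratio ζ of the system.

0.311

ω_n = √(k/m) = √(9150/107) = 9.247 rad/s.
Critical damping c_c = 2√(k·m) = 2√(9150 × 107) = 1979 N·s/m, so ζ = c/c_c = 616/1979 = 0.3113.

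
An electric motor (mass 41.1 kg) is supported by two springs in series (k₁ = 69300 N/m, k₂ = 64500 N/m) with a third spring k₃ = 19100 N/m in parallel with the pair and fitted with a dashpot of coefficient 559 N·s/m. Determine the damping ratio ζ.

0.190

Series pair: k_s = k₁k₂/(k₁+k₂) = (69300)(64500)/(69300 + 64500) = 33410 N/m. In parallel with k₃: k_eq = 33410 + 19100 = 52510 N/m.
ω_n = √(k_eq/m) = √(52510/41.1) = 35.74 rad/s.
Critical damping c_c = 2√(k_eq·m) = 2√(52510 × 41.1) = 2938 N·s/m, so ζ = c/c_c = 559/2938 = 0.1903.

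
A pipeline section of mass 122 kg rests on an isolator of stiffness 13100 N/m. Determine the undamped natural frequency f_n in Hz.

1.65 Hz

ω_n = √(k/m) = √(13100/122) = √107.4 = 10.36 rad/s.
f_n = ω_n/(2π) = 10.36/6.283 = 1.649 Hz.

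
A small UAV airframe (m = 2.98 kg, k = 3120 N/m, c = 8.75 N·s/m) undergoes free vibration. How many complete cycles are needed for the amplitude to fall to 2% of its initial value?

14 cycles

ζ = c/(2√(km)) = 8.75/(2√(3120 × 2.98)) = 8.75/192.8 = 0.04537.
Logarithmic decrement δ = 2πζ/√(1 − ζ²) = 2π × 0.04537/√(1 − 0.00206) = 0.2854.
x_n/x₀ = e^(−nδ) ≤ 0.02; take ln: n ≥ ln(1/0.02)/δ = 3.912/0.2854 = 13.71.
So 14 complete cycles are required.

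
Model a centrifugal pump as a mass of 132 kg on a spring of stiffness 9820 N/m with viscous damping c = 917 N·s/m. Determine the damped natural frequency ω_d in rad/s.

7.89 rad/s

ω_n = √(k/m) = √(9820/132) = 8.625 rad/s.
Critical damping c_c = 2√(k·m) = 2√(9820 × 132) = 2277 N·s/m, so ζ = c/c_c = 917/2277 = 0.4027.
ω_d = ω_n√(1 − ζ²) = 8.625 × √(1 − 0.162) = 7.895 rad/s.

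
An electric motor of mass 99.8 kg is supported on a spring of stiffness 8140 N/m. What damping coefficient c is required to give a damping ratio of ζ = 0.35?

631 N·s/m

c_c = 2√(k·m) = 2√(8140 × 99.8) = 1803 N·s/m.
c = ζ·c_c = 0.35 × 1803 = 630.9 N·s/m.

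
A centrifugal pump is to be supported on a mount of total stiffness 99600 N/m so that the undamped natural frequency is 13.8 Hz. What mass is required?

ω_n = 2πf_n = 2π × 13.8 = 86.71 rad/s.
m = k/ω_n² = 99600/86.71² = 99600/7518 = 13.25 kg.

13.2 kg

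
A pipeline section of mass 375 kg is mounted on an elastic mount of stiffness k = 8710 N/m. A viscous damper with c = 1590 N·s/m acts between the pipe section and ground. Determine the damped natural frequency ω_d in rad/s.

4.33 rad/s

ω_n = √(k/m) = √(8710/375) = 4.819 rad/s.
Critical damping c_c = 2√(k·m) = 2√(8710 × 375) = 3615 N·s/m, so ζ = c/c_c = 1590/3615 = 0.4399.
ω_d = ω_n√(1 − ζ²) = 4.819 × √(1 − 0.194) = 4.328 rad/s.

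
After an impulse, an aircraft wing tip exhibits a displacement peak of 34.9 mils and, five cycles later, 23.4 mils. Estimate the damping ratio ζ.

Logarithmic decrement δ = (1/n)·ln(x₀/x_n) = (1/5)·ln(34.9/23.4) = (1/5)·ln(1.491) = 0.07995.
ζ = δ/√(4π² + δ²) = 0.07995/√(39.48 + 0.00639) = 0.07995/6.284 = 0.01272.

0.0127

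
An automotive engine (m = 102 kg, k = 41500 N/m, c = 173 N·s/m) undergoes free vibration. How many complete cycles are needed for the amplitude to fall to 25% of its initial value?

6 cycles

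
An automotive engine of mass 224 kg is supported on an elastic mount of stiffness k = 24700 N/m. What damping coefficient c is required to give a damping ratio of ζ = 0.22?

1030 N·s/m

c_c = 2√(k·m) = 2√(24700 × 224) = 4704 N·s/m.
c = ζ·c_c = 0.22 × 4704 = 1035 N·s/m.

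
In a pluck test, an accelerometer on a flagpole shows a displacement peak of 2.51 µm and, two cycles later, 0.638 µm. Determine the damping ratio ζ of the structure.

Logarithmic decrement δ = (1/n)·ln(x₀/x_n) = (1/2)·ln(2.51/0.638) = (1/2)·ln(3.934) = 0.6848.
ζ = δ/√(4π² + δ²) = 0.6848/√(39.48 + 0.469) = 0.6848/6.320 = 0.1084.

0.108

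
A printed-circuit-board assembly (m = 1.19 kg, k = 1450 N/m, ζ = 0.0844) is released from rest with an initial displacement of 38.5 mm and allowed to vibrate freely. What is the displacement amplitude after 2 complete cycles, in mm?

Logarithmic decrement δ = 2πζ/√(1 − ζ²) = 2π × 0.08440/√(1 − 0.00712) = 0.5322.
After n cycles, x_n/x₀ = e^(−nδ), so x_2 = 38.5 × e^(−2 × 0.5322) = 38.5 × 0.3449 = 13.28 mm.

13.3 mm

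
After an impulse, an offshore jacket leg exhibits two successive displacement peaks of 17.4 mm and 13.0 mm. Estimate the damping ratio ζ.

Logarithmic decrement δ = (1/n)·ln(x₀/x_n) = (1/1)·ln(17.4/13.0) = (1/1)·ln(1.338) = 0.2915.
ζ = δ/√(4π² + δ²) = 0.2915/√(39.48 + 0.0850) = 0.2915/6.290 = 0.04635.

0.0463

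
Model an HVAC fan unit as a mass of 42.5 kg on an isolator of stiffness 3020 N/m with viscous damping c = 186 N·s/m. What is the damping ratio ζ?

0.260

ω_n = √(k/m) = √(3020/42.5) = 8.430 rad/s.
Critical damping c_c = 2√(k·m) = 2√(3020 × 42.5) = 716.5 N·s/m, so ζ = c/c_c = 186/716.5 = 0.2596.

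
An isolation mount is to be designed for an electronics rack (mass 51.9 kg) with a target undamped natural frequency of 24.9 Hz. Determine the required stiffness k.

1270000 N/m

ω_n = 2πf_n = 2π × 24.9 = 156.5 rad/s.
k = m·ω_n² = 51.9 × 156.5² = 51.9 × 24480 = 1270000 N/m.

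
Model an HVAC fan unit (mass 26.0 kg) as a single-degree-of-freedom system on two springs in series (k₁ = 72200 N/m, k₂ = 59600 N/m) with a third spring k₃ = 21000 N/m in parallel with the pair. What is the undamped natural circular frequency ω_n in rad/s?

Series pair: k_s = k₁k₂/(k₁+k₂) = (72200)(59600)/(72200 + 59600) = 32650 N/m. In parallel with k₃: k_eq = 32650 + 21000 = 53650 N/m.
ω_n = √(k_eq/m) = √(53650/26.0) = √2063 = 45.42 rad/s.

45.4 rad/s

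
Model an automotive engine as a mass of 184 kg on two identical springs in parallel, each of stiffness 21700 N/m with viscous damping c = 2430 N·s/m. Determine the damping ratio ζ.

0.430

Parallel springs add: k_eq = 2 × 21700 = 43400 N/m.
ω_n = √(k_eq/m) = √(43400/184) = 15.36 rad/s.
Critical damping c_c = 2√(k_eq·m) = 2√(43400 × 184) = 5652 N·s/m, so ζ = c/c_c = 2430/5652 = 0.4300.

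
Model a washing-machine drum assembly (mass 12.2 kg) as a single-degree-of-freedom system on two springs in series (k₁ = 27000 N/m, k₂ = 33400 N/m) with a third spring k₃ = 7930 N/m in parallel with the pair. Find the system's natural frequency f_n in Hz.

6.89 Hz

Series pair: k_s = k₁k₂/(k₁+k₂) = (27000)(33400)/(27000 + 33400) = 14930 N/m. In parallel with k₃: k_eq = 14930 + 7930 = 22860 N/m.
ω_n = √(k_eq/m) = √(22860/12.2) = √1874 = 43.29 rad/s.
f_n = ω_n/(2π) = 43.29/6.283 = 6.889 Hz.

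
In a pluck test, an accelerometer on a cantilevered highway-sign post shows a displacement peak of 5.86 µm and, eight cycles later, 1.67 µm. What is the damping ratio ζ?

0.0250

Logarithmic decrement δ = (1/n)·ln(x₀/x_n) = (1/8)·ln(5.86/1.67) = (1/8)·ln(3.509) = 0.1569.
ζ = δ/√(4π² + δ²) = 0.1569/√(39.48 + 0.0246) = 0.1569/6.285 = 0.02497.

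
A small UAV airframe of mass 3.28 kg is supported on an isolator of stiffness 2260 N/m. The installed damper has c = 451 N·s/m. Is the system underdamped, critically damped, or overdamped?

c_c = 2√(k·m) = 172.2 N·s/m; ζ = c/c_c = 451/172.2 = 2.62.
Since ζ > 1 the system is overdamped.

overdamped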